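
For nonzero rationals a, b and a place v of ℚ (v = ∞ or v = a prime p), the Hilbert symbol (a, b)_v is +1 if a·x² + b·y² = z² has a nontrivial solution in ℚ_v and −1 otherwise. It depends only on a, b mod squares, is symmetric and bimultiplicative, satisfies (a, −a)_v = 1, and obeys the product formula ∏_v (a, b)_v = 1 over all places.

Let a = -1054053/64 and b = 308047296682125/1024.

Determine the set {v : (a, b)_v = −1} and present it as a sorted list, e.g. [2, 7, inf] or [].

Mod squares: a ≡ -77, b ≡ 165. Check v ∈ {∞, 2, 3, 5, 7, 11, 13}.
v=5: a=5^0·(≡3), b=5^3·(≡3) mod 5; (3|5)=-1, (3|5)=-1; (−1)^{0·3·2}·(-1)^3·(-1)^0 = -1.
v=3: a=3^4·(≡1), b=3^3·(≡1) mod 3; (1|3)=+1, (1|3)=+1; (−1)^{4·3·1}·(+1)^3·(+1)^4 = +1.
v=13: a=13^2·(≡10), b=13^4·(≡10) mod 13; (10|13)=+1, (10|13)=+1; (−1)^{2·4·6}·(+1)^4·(+1)^2 = +1.
v=∞: -77 < 0 and 165 > 0  ⇒  (a,b)_∞ = +1.
v=7: a=7^1·(≡5), b=7^4·(≡4) mod 7; (5|7)=-1, (4|7)=+1; (−1)^{1·4·3}·(-1)^4·(+1)^1 = +1.
v=2: v_2(a)=-6, v_2(b)=-10; units ≡ 3, 5 (mod 8); ε·ε+αω+βω = 1·0+-6·1+-10·1 ≡ 0  ⇒  (a,b)_2 = +1.
v=11: a=11^1·(≡1), b=11^3·(≡3) mod 11; (1|11)=+1, (3|11)=+1; (−1)^{1·3·5}·(+1)^3·(+1)^1 = -1.
(-77, 165 / ℚ) ramifies at {5, 11}: a division algebra.

[5, 11]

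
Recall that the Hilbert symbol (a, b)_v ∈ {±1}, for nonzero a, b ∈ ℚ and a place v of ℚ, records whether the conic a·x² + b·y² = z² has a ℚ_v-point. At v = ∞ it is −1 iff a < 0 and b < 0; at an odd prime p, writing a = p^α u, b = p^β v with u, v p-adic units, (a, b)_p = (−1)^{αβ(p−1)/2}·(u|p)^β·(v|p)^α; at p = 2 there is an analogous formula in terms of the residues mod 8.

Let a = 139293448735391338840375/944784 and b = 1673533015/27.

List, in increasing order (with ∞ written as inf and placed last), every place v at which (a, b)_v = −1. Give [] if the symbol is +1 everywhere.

[5, 7, 19, 29]

Mod squares: a ≡ 1015, b ≡ 2091045. Check v ∈ {∞, 2, 3, 5, 7, 11, 19, 23, 29}.
v=5: a=5^3·(≡2), b=5^1·(≡4) mod 5; (2|5)=-1, (4|5)=+1; (−1)^{3·1·2}·(-1)^1·(+1)^3 = -1.
v=2: v_2(a)=-4, v_2(b)=0; units ≡ 7, 5 (mod 8); ε·ε+αω+βω = 1·0+-4·1+0·0 ≡ 0  ⇒  (a,b)_2 = +1.
v=3: a=3^-10·(≡1), b=3^-3·(≡1) mod 3; (1|3)=+1, (1|3)=+1; (−1)^{-10·-3·1}·(+1)^-3·(+1)^-10 = +1.
v=23: a=23^2·(≡13), b=23^1·(≡20) mod 23; (13|23)=+1, (20|23)=-1; (−1)^{2·1·11}·(+1)^1·(-1)^2 = +1.
v=11: a=11^2·(≡4), b=11^1·(≡3) mod 11; (4|11)=+1, (3|11)=+1; (−1)^{2·1·5}·(+1)^1·(+1)^2 = +1.
v=∞: 1015 > 0 and 2091045 > 0  ⇒  (a,b)_∞ = +1.
v=19: a=19^2·(≡13), b=19^1·(≡6) mod 19; (13|19)=-1, (6|19)=+1; (−1)^{2·1·9}·(-1)^1·(+1)^2 = -1.
v=29: a=29^3·(≡1), b=29^1·(≡11) mod 29; (1|29)=+1, (11|29)=-1; (−1)^{3·1·14}·(+1)^1·(-1)^3 = -1.
v=7: a=7^11·(≡3), b=7^4·(≡3) mod 7; (3|7)=-1, (3|7)=-1; (−1)^{11·4·3}·(-1)^4·(-1)^11 = -1.
|Ram(1015, 2091045)| = 4, even; anisotropic at {5, 7, 19, 29}.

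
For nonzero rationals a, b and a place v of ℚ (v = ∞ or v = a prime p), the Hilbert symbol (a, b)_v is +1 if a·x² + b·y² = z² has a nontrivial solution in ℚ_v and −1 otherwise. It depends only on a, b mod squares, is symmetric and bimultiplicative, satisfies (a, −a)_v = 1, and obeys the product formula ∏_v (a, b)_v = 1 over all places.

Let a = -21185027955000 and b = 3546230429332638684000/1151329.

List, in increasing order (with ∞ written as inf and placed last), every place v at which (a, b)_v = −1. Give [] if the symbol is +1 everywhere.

[2, 3, 5, 7]

Mod squares: a ≡ -238, b ≡ 390. Check v ∈ {∞, 2, 3, 5, 7, 13, 17, 29, 37}.
v=3: a=3^6·(≡2), b=3^5·(≡1) mod 3; (2|3)=-1, (1|3)=+1; (−1)^{6·5·1}·(-1)^5·(+1)^6 = -1.
v=13: a=13^2·(≡4), b=13^5·(≡9) mod 13; (4|13)=+1, (9|13)=+1; (−1)^{2·5·6}·(+1)^5·(+1)^2 = +1.
v=37: a=37^0·(≡33), b=37^-2·(≡32) mod 37; (33|37)=+1, (32|37)=-1; (−1)^{0·-2·18}·(+1)^-2·(-1)^0 = +1.
v=17: a=17^3·(≡6), b=17^4·(≡13) mod 17; (6|17)=-1, (13|17)=+1; (−1)^{3·4·8}·(-1)^4·(+1)^3 = +1.
v=2: v_2(a)=3, v_2(b)=5; units ≡ 1, 3 (mod 8); ε·ε+αω+βω = 0·1+3·1+5·0 ≡ 1  ⇒  (a,b)_2 = -1.
v=7: a=7^1·(≡2), b=7^6·(≡6) mod 7; (2|7)=+1, (6|7)=-1; (−1)^{1·6·3}·(+1)^6·(-1)^1 = -1.
v=5: a=5^4·(≡2), b=5^3·(≡3) mod 5; (2|5)=-1, (3|5)=-1; (−1)^{4·3·2}·(-1)^3·(-1)^4 = -1.
v=∞: -238 < 0 and 390 > 0  ⇒  (a,b)_∞ = +1.
v=29: a=29^0·(≡5), b=29^-2·(≡1) mod 29; (5|29)=+1, (1|29)=+1; (−1)^{0·-2·14}·(+1)^-2·(+1)^0 = +1.
Ram(-238, 390) = {2, 3, 5, 7}; no ℚ_2-point on the conic.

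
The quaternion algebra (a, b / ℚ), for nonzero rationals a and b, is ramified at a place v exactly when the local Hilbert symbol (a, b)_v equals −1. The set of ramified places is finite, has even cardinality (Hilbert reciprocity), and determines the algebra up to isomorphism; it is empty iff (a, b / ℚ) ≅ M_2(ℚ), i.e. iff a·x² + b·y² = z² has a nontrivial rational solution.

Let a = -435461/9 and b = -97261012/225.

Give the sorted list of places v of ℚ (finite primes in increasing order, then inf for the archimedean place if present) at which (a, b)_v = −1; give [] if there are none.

(a, b) ≡ (-435461, -24315253) mod (ℚ^×)²; places V = {2, 3, 5, 13, 17, 19, 29, 31, 37, 41, 43, ∞}.
(a,b)_19: α=1, u≡10; β=0, v≡4 (mod 19); (10|19)=-1, (4|19)=+1; sign (−1)^0·-1^0·+1^1 = +1.
(a,b)_5: α=0, u≡1; β=-2, v≡2 (mod 5); (1|5)=+1, (2|5)=-1; sign (−1)^0·+1^-2·-1^0 = +1.
(a,b)_43: α=1, u≡31; β=1, v≡26 (mod 43); (31|43)=+1, (26|43)=-1; sign (−1)^1·+1^1·-1^1 = +1.
(a,b)_29: α=0, u≡10; β=1, v≡1 (mod 29); (10|29)=-1, (1|29)=+1; sign (−1)^0·-1^1·+1^0 = -1.
(a,b)_17: α=0, u≡5; β=1, v≡3 (mod 17); (5|17)=-1, (3|17)=-1; sign (−1)^0·-1^1·-1^0 = -1.
(a,b)_∞: sgn(-435461)=−, sgn(-24315253)=−, so -1.
(a,b)_2: α=0, β=2; u≡3, v≡3 (mod 8); ε(u)ε(v)=1·1, αω(v)=0·1, βω(u)=2·1; sum ≡ 1  ⇒  -1.
(a,b)_37: α=0, u≡32; β=1, v≡21 (mod 37); (32|37)=-1, (21|37)=+1; sign (−1)^0·-1^1·+1^0 = -1.
(a,b)_31: α=0, u≡3; β=1, v≡15 (mod 31); (3|31)=-1, (15|31)=-1; sign (−1)^0·-1^1·-1^0 = -1.
(a,b)_41: α=1, u≡18; β=0, v≡25 (mod 41); (18|41)=+1, (25|41)=+1; sign (−1)^0·+1^0·+1^1 = +1.
(a,b)_13: α=1, u≡12; β=0, v≡12 (mod 13); (12|13)=+1, (12|13)=+1; sign (−1)^0·+1^0·+1^1 = +1.
(a,b)_3: α=-2, u≡1; β=-2, v≡2 (mod 3); (1|3)=+1, (2|3)=-1; sign (−1)^0·+1^-2·-1^-2 = +1.
(-435461, -24315253 / ℚ) ramifies at {2, 17, 29, 31, 37, ∞}: a division algebra.

[2, 17, 29, 31, 37, inf]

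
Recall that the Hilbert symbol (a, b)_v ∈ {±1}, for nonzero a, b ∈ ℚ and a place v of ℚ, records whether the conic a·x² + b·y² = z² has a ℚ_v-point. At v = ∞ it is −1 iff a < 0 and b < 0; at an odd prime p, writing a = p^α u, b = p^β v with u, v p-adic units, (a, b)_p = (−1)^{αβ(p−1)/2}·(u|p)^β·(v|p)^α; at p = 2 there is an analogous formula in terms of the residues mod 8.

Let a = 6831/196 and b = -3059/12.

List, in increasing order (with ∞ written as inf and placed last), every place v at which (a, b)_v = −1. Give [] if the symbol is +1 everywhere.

[2, 3, 7, 11, 19, 23]

(a, b) ≡ (759, -9177) mod (ℚ^×)²; places V = {2, 3, 7, 11, 19, 23, ∞}.
(a,b)_19: α=0, u≡8; β=1, v≡4 (mod 19); (8|19)=-1, (4|19)=+1; sign (−1)^0·-1^1·+1^0 = -1.
(a,b)_2: α=-2, β=-2; u≡7, v≡7 (mod 8); ε(u)ε(v)=1·1, αω(v)=-2·0, βω(u)=-2·0; sum ≡ 1  ⇒  -1.
(a,b)_7: α=-2, u≡5; β=1, v≡5 (mod 7); (5|7)=-1, (5|7)=-1; sign (−1)^0·-1^1·-1^-2 = -1.
(a,b)_11: α=1, u≡3; β=0, v≡10 (mod 11); (3|11)=+1, (10|11)=-1; sign (−1)^0·+1^0·-1^1 = -1.
(a,b)_23: α=1, u≡19; β=1, v≡10 (mod 23); (19|23)=-1, (10|23)=-1; sign (−1)^1·-1^1·-1^1 = -1.
(a,b)_3: α=3, u≡1; β=-1, v≡1 (mod 3); (1|3)=+1, (1|3)=+1; sign (−1)^1·+1^-1·+1^3 = -1.
(a,b)_∞: sgn(759)=+, sgn(-9177)=−, so +1.
Ram(759, -9177) = {2, 3, 7, 11, 19, 23}; no ℚ_2-point on the conic.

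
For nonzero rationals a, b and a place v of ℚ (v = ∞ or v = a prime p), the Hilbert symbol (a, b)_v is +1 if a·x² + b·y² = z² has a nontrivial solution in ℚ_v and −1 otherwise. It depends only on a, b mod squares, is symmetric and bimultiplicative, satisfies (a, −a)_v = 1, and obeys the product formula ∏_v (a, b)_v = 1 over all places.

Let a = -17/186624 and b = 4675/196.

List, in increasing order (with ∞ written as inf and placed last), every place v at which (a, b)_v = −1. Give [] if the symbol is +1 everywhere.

[2, 17]

(a, b) ≡ (-17, 187) mod (ℚ^×)²; places V = {2, 3, 5, 7, 11, 17, ∞}.
(a,b)_3: α=-6, u≡1; β=0, v≡1 (mod 3); (1|3)=+1, (1|3)=+1; sign (−1)^0·+1^0·+1^-6 = +1.
(a,b)_7: α=0, u≡1; β=-2, v≡5 (mod 7); (1|7)=+1, (5|7)=-1; sign (−1)^0·+1^-2·-1^0 = +1.
(a,b)_∞: sgn(-17)=−, sgn(187)=+, so +1.
(a,b)_5: α=0, u≡2; β=2, v≡2 (mod 5); (2|5)=-1, (2|5)=-1; sign (−1)^0·-1^2·-1^0 = +1.
(a,b)_11: α=0, u≡3; β=1, v≡2 (mod 11); (3|11)=+1, (2|11)=-1; sign (−1)^0·+1^1·-1^0 = +1.
(a,b)_2: α=-8, β=-2; u≡7, v≡3 (mod 8); ε(u)ε(v)=1·1, αω(v)=-8·1, βω(u)=-2·0; sum ≡ 1  ⇒  -1.
(a,b)_17: α=1, u≡9; β=1, v≡6 (mod 17); (9|17)=+1, (6|17)=-1; sign (−1)^0·+1^1·-1^1 = -1.
Ram(-17, 187) = {2, 17}; no ℚ_2-point on the conic.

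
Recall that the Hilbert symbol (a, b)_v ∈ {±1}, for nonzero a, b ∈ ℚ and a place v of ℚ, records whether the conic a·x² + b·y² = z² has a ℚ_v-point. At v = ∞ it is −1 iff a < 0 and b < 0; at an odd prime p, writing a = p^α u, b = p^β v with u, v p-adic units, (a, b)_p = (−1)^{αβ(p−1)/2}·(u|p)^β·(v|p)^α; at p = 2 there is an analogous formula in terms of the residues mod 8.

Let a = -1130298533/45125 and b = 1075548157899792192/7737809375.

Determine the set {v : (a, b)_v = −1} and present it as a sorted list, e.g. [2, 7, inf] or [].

(a, b) ≡ (-682465, 12966835) mod (ℚ^×)²; places V = {2, 3, 5, 7, 11, 13, 17, 19, 31, 37, ∞}.
(a,b)_5: α=-3, u≡2; β=-5, v≡3 (mod 5); (2|5)=-1, (3|5)=-1; sign (−1)^0·-1^-5·-1^-3 = +1.
(a,b)_13: α=2, u≡9; β=0, v≡7 (mod 13); (9|13)=+1, (7|13)=-1; sign (−1)^0·+1^0·-1^2 = +1.
(a,b)_7: α=3, u≡1; β=7, v≡2 (mod 7); (1|7)=+1, (2|7)=+1; sign (−1)^1·+1^7·+1^3 = -1.
(a,b)_∞: sgn(-682465)=−, sgn(12966835)=+, so +1.
(a,b)_37: α=1, u≡15; β=1, v≡30 (mod 37); (15|37)=-1, (30|37)=+1; sign (−1)^0·-1^1·+1^1 = -1.
(a,b)_2: α=0, β=6; u≡7, v≡3 (mod 8); ε(u)ε(v)=1·1, αω(v)=0·1, βω(u)=6·0; sum ≡ 1  ⇒  -1.
(a,b)_19: α=-2, u≡13; β=-5, v≡17 (mod 19); (13|19)=-1, (17|19)=+1; sign (−1)^0·-1^-5·+1^-2 = -1.
(a,b)_11: α=0, u≡7; β=2, v≡10 (mod 11); (7|11)=-1, (10|11)=-1; sign (−1)^0·-1^2·-1^0 = +1.
(a,b)_3: α=0, u≡2; β=2, v≡1 (mod 3); (2|3)=-1, (1|3)=+1; sign (−1)^0·-1^2·+1^0 = +1.
(a,b)_17: α=1, u≡1; β=1, v≡2 (mod 17); (1|17)=+1, (2|17)=+1; sign (−1)^0·+1^1·+1^1 = +1.
(a,b)_31: α=1, u≡6; β=3, v≡1 (mod 31); (6|31)=-1, (1|31)=+1; sign (−1)^1·-1^3·+1^1 = +1.
Ram(-682465, 12966835) = {2, 7, 19, 37}; no ℚ_2-point on the conic.

[2, 7, 19, 37]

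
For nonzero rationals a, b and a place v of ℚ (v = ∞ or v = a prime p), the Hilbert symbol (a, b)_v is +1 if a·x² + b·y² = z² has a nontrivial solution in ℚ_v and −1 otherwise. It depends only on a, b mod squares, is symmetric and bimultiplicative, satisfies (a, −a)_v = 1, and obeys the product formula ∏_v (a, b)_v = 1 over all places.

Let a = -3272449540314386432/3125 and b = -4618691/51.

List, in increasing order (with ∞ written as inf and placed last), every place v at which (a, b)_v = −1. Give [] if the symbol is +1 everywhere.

Mod squares: a ≡ -1110265, b ≡ -39729. Check v ∈ {∞, 2, 3, 5, 7, 11, 13, 17, 19, 29, 31, 41}.
v=19: a=19^3·(≡16), b=19^1·(≡10) mod 19; (16|19)=+1, (10|19)=-1; (−1)^{3·1·9}·(+1)^1·(-1)^3 = +1.
v=31: a=31^1·(≡26), b=31^0·(≡17) mod 31; (26|31)=-1, (17|31)=-1; (−1)^{1·0·15}·(-1)^0·(-1)^1 = -1.
v=11: a=11^2·(≡1), b=11^2·(≡3) mod 11; (1|11)=+1, (3|11)=+1; (−1)^{2·2·5}·(+1)^2·(+1)^2 = +1.
v=3: a=3^0·(≡2), b=3^-1·(≡2) mod 3; (2|3)=-1, (2|3)=-1; (−1)^{0·-1·1}·(-1)^-1·(-1)^0 = -1.
v=17: a=17^0·(≡5), b=17^-1·(≡13) mod 17; (5|17)=-1, (13|17)=+1; (−1)^{0·-1·8}·(-1)^-1·(+1)^0 = -1.
v=29: a=29^1·(≡5), b=29^0·(≡5) mod 29; (5|29)=+1, (5|29)=+1; (−1)^{1·0·14}·(+1)^0·(+1)^1 = +1.
v=5: a=5^-5·(≡3), b=5^0·(≡4) mod 5; (3|5)=-1, (4|5)=+1; (−1)^{-5·0·2}·(-1)^0·(+1)^-5 = +1.
v=13: a=13^1·(≡8), b=13^0·(≡12) mod 13; (8|13)=-1, (12|13)=+1; (−1)^{1·0·6}·(-1)^0·(+1)^1 = +1.
v=7: a=7^2·(≡5), b=7^2·(≡5) mod 7; (5|7)=-1, (5|7)=-1; (−1)^{2·2·3}·(-1)^2·(-1)^2 = +1.
v=41: a=41^2·(≡7), b=41^1·(≡14) mod 41; (7|41)=-1, (14|41)=-1; (−1)^{2·1·20}·(-1)^1·(-1)^2 = -1.
v=∞: -1110265 < 0 and -39729 < 0  ⇒  (a,b)_∞ = -1.
v=2: v_2(a)=12, v_2(b)=0; units ≡ 7, 7 (mod 8); ε·ε+αω+βω = 1·1+12·0+0·0 ≡ 1  ⇒  (a,b)_2 = -1.
|Ram(-1110265, -39729)| = 6, even; anisotropic at {2, 3, 17, 31, 41, ∞}.

[2, 3, 17, 31, 41, inf]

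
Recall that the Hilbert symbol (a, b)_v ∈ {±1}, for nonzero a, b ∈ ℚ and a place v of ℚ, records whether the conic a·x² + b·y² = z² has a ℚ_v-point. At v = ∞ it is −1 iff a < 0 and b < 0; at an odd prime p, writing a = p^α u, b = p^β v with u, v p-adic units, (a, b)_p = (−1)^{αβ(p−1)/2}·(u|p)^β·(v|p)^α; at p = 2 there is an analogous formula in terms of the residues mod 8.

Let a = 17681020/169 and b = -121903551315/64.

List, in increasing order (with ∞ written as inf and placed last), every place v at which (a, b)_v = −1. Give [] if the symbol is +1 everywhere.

(a, b) ≡ (15295, -198835) mod (ℚ^×)²; places V = {2, 3, 5, 7, 13, 17, 19, 23, 29, ∞}.
(a,b)_3: α=0, u≡1; β=6, v≡2 (mod 3); (1|3)=+1, (2|3)=-1; sign (−1)^0·+1^6·-1^0 = +1.
(a,b)_2: α=2, β=-6; u≡7, v≡5 (mod 8); ε(u)ε(v)=1·0, αω(v)=2·1, βω(u)=-6·0; sum ≡ 0  ⇒  +1.
(a,b)_7: α=1, u≡1; β=1, v≡1 (mod 7); (1|7)=+1, (1|7)=+1; sign (−1)^1·+1^1·+1^1 = -1.
(a,b)_19: α=1, u≡1; β=1, v≡1 (mod 19); (1|19)=+1, (1|19)=+1; sign (−1)^1·+1^1·+1^1 = -1.
(a,b)_17: α=2, u≡3; β=0, v≡5 (mod 17); (3|17)=-1, (5|17)=-1; sign (−1)^0·-1^0·-1^2 = +1.
(a,b)_29: α=0, u≡27; β=2, v≡12 (mod 29); (27|29)=-1, (12|29)=-1; sign (−1)^0·-1^2·-1^0 = +1.
(a,b)_13: α=-2, u≡6; β=1, v≡11 (mod 13); (6|13)=-1, (11|13)=-1; sign (−1)^0·-1^1·-1^-2 = -1.
(a,b)_5: α=1, u≡1; β=1, v≡3 (mod 5); (1|5)=+1, (3|5)=-1; sign (−1)^0·+1^1·-1^1 = -1.
(a,b)_∞: sgn(15295)=+, sgn(-198835)=−, so +1.
(a,b)_23: α=1, u≡10; β=1, v≡4 (mod 23); (10|23)=-1, (4|23)=+1; sign (−1)^1·-1^1·+1^1 = +1.
Ram(15295, -198835) = {5, 7, 13, 19}; no ℚ_5-point on the conic.

[5, 7, 13, 19]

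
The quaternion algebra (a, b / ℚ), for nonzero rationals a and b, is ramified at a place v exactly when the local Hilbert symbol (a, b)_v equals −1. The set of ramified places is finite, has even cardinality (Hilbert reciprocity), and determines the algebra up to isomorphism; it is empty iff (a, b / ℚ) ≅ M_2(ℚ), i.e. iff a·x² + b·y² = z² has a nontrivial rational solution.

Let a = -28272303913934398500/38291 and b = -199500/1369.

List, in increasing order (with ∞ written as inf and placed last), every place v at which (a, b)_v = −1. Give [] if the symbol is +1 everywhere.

[5, 7, 11, inf]

(a, b) ≡ (-24035, -1995) mod (ℚ^×)²; places V = {2, 3, 5, 7, 11, 13, 17, 19, 23, 37, 43, 59, ∞}.
(a,b)_∞: sgn(-24035)=−, sgn(-1995)=−, so -1.
(a,b)_7: α=2, u≡6; β=1, v≡1 (mod 7); (6|7)=-1, (1|7)=+1; sign (−1)^0·-1^1·+1^2 = -1.
(a,b)_2: α=2, β=2; u≡5, v≡5 (mod 8); ε(u)ε(v)=0·0, αω(v)=2·1, βω(u)=2·1; sum ≡ 0  ⇒  +1.
(a,b)_17: α=2, u≡11; β=0, v≡7 (mod 17); (11|17)=-1, (7|17)=-1; sign (−1)^0·-1^0·-1^2 = +1.
(a,b)_13: α=2, u≡6; β=0, v≡6 (mod 13); (6|13)=-1, (6|13)=-1; sign (−1)^0·-1^0·-1^2 = +1.
(a,b)_59: α=-2, u≡13; β=0, v≡13 (mod 59); (13|59)=-1, (13|59)=-1; sign (−1)^0·-1^0·-1^-2 = +1.
(a,b)_23: α=1, u≡4; β=0, v≡4 (mod 23); (4|23)=+1, (4|23)=+1; sign (−1)^0·+1^0·+1^1 = +1.
(a,b)_19: α=3, u≡15; β=1, v≡7 (mod 19); (15|19)=-1, (7|19)=+1; sign (−1)^1·-1^1·+1^3 = +1.
(a,b)_3: α=4, u≡1; β=1, v≡1 (mod 3); (1|3)=+1, (1|3)=+1; sign (−1)^0·+1^1·+1^4 = +1.
(a,b)_11: α=-1, u≡1; β=0, v≡8 (mod 11); (1|11)=+1, (8|11)=-1; sign (−1)^0·+1^0·-1^-1 = -1.
(a,b)_43: α=2, u≡34; β=0, v≡34 (mod 43); (34|43)=-1, (34|43)=-1; sign (−1)^0·-1^0·-1^2 = +1.
(a,b)_5: α=3, u≡2; β=3, v≡1 (mod 5); (2|5)=-1, (1|5)=+1; sign (−1)^0·-1^3·+1^3 = -1.
(a,b)_37: α=0, u≡23; β=-2, v≡4 (mod 37); (23|37)=-1, (4|37)=+1; sign (−1)^0·-1^-2·+1^0 = +1.
Ram(-24035, -1995) = {5, 7, 11, ∞}; no ℚ_5-point on the conic.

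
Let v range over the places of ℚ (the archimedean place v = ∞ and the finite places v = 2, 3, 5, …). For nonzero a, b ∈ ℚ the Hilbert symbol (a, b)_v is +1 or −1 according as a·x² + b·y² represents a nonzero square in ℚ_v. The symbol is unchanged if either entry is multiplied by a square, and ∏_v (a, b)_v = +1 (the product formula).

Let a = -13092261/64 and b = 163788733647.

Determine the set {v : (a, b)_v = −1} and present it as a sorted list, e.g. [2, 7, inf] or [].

[2, 31]

(a, b) ≡ (-1581, 65527) mod (ℚ^×)²; places V = {2, 3, 7, 11, 13, 17, 23, 31, 37, ∞}.
(a,b)_2: α=-6, β=0; u≡3, v≡7 (mod 8); ε(u)ε(v)=1·1, αω(v)=-6·0, βω(u)=0·1; sum ≡ 1  ⇒  -1.
(a,b)_∞: sgn(-1581)=−, sgn(65527)=+, so +1.
(a,b)_7: α=2, u≡1; β=1, v≡2 (mod 7); (1|7)=+1, (2|7)=+1; sign (−1)^0·+1^1·+1^2 = +1.
(a,b)_13: α=2, u≡2; β=0, v≡6 (mod 13); (2|13)=-1, (6|13)=-1; sign (−1)^0·-1^0·-1^2 = +1.
(a,b)_17: α=1, u≡4; β=2, v≡15 (mod 17); (4|17)=+1, (15|17)=+1; sign (−1)^0·+1^2·+1^1 = +1.
(a,b)_3: α=1, u≡1; β=2, v≡1 (mod 3); (1|3)=+1, (1|3)=+1; sign (−1)^0·+1^2·+1^1 = +1.
(a,b)_31: α=1, u≡22; β=2, v≡21 (mod 31); (22|31)=-1, (21|31)=-1; sign (−1)^0·-1^2·-1^1 = -1.
(a,b)_23: α=0, u≡8; β=1, v≡7 (mod 23); (8|23)=+1, (7|23)=-1; sign (−1)^0·+1^1·-1^0 = +1.
(a,b)_37: α=0, u≡7; β=1, v≡18 (mod 37); (7|37)=+1, (18|37)=-1; sign (−1)^0·+1^1·-1^0 = +1.
(a,b)_11: α=0, u≡3; β=1, v≡10 (mod 11); (3|11)=+1, (10|11)=-1; sign (−1)^0·+1^1·-1^0 = +1.
Ram(-1581, 65527) = {2, 31}; no ℚ_2-point on the conic.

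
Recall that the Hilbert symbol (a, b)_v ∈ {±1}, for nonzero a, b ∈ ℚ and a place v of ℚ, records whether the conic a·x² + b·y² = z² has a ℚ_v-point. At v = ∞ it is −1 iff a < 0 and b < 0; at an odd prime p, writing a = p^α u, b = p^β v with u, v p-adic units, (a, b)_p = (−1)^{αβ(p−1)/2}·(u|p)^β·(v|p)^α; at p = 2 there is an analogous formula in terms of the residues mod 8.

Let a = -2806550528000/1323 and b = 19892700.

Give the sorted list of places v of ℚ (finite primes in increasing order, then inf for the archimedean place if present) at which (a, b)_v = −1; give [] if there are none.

[3, 5, 23, 31]

(a, b) ≡ (-21390, 23) mod (ℚ^×)²; places V = {2, 3, 5, 7, 23, 31, ∞}.
(a,b)_3: α=-3, u≡1; β=2, v≡2 (mod 3); (1|3)=+1, (2|3)=-1; sign (−1)^0·+1^2·-1^-3 = -1.
(a,b)_∞: sgn(-21390)=−, sgn(23)=+, so +1.
(a,b)_23: α=1, u≡12; β=1, v≡8 (mod 23); (12|23)=+1, (8|23)=+1; sign (−1)^1·+1^1·+1^1 = -1.
(a,b)_7: α=-2, u≡2; β=0, v≡2 (mod 7); (2|7)=+1, (2|7)=+1; sign (−1)^0·+1^0·+1^-2 = +1.
(a,b)_31: α=3, u≡24; β=2, v≡23 (mod 31); (24|31)=-1, (23|31)=-1; sign (−1)^0·-1^2·-1^3 = -1.
(a,b)_5: α=3, u≡2; β=2, v≡3 (mod 5); (2|5)=-1, (3|5)=-1; sign (−1)^0·-1^2·-1^3 = -1.
(a,b)_2: α=15, β=2; u≡1, v≡7 (mod 8); ε(u)ε(v)=0·1, αω(v)=15·0, βω(u)=2·0; sum ≡ 0  ⇒  +1.
(-21390, 23 / ℚ) ramifies at {3, 5, 23, 31}: a division algebra.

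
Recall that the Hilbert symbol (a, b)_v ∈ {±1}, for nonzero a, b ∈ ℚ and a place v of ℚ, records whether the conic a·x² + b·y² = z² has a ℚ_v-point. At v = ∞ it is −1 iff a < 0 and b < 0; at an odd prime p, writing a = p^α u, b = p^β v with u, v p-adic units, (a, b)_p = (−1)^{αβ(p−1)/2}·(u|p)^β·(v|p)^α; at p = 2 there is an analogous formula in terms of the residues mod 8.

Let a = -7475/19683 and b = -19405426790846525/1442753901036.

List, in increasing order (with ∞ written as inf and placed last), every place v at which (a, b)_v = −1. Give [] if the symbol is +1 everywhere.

[13, 19, 29, inf]

Mod squares: a ≡ -897, b ≡ -551. Check v ∈ {∞, 2, 3, 5, 7, 11, 13, 19, 23, 29}.
v=∞: -897 < 0 and -551 < 0  ⇒  (a,b)_∞ = -1.
v=3: a=3^-9·(≡1), b=3^-18·(≡1) mod 3; (1|3)=+1, (1|3)=+1; (−1)^{-9·-18·1}·(+1)^-18·(+1)^-9 = +1.
v=23: a=23^1·(≡19), b=23^2·(≡3) mod 23; (19|23)=-1, (3|23)=+1; (−1)^{1·2·11}·(-1)^2·(+1)^1 = +1.
v=7: a=7^0·(≡6), b=7^-2·(≡2) mod 7; (6|7)=-1, (2|7)=+1; (−1)^{0·-2·3}·(-1)^-2·(+1)^0 = +1.
v=11: a=11^0·(≡4), b=11^6·(≡2) mod 11; (4|11)=+1, (2|11)=-1; (−1)^{0·6·5}·(+1)^6·(-1)^0 = +1.
v=2: v_2(a)=0, v_2(b)=-2; units ≡ 7, 1 (mod 8); ε·ε+αω+βω = 1·0+0·0+-2·0 ≡ 0  ⇒  (a,b)_2 = +1.
v=5: a=5^2·(≡2), b=5^2·(≡4) mod 5; (2|5)=-1, (4|5)=+1; (−1)^{2·2·2}·(-1)^2·(+1)^2 = +1.
v=29: a=29^0·(≡10), b=29^1·(≡15) mod 29; (10|29)=-1, (15|29)=-1; (−1)^{0·1·14}·(-1)^1·(-1)^0 = -1.
v=13: a=13^1·(≡10), b=13^4·(≡2) mod 13; (10|13)=+1, (2|13)=-1; (−1)^{1·4·6}·(+1)^4·(-1)^1 = -1.
v=19: a=19^0·(≡8), b=19^-1·(≡6) mod 19; (8|19)=-1, (6|19)=+1; (−1)^{0·-1·9}·(-1)^-1·(+1)^0 = -1.
(-897, -551 / ℚ) ramifies at {13, 19, 29, ∞}: a division algebra.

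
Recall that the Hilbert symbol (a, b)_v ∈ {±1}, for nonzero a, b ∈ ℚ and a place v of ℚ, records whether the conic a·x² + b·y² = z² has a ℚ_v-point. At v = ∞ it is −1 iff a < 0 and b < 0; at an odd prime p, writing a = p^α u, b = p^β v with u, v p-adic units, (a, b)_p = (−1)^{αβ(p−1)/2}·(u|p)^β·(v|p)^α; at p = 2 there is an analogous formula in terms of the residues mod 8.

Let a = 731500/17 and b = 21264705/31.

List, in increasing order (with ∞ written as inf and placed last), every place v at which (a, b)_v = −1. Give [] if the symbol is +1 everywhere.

[2, 7, 17, 19]

Mod squares: a ≡ 124355, b ≡ 202895. Check v ∈ {∞, 2, 3, 5, 7, 11, 17, 19, 31}.
v=3: a=3^0·(≡2), b=3^2·(≡2) mod 3; (2|3)=-1, (2|3)=-1; (−1)^{0·2·1}·(-1)^2·(-1)^0 = +1.
v=17: a=17^-1·(≡7), b=17^1·(≡4) mod 17; (7|17)=-1, (4|17)=+1; (−1)^{-1·1·8}·(-1)^1·(+1)^-1 = -1.
v=7: a=7^1·(≡6), b=7^1·(≡6) mod 7; (6|7)=-1, (6|7)=-1; (−1)^{1·1·3}·(-1)^1·(-1)^1 = -1.
v=11: a=11^1·(≡10), b=11^1·(≡9) mod 11; (10|11)=-1, (9|11)=+1; (−1)^{1·1·5}·(-1)^1·(+1)^1 = +1.
v=2: v_2(a)=2, v_2(b)=0; units ≡ 3, 7 (mod 8); ε·ε+αω+βω = 1·1+2·0+0·1 ≡ 1  ⇒  (a,b)_2 = -1.
v=19: a=19^1·(≡16), b=19^2·(≡2) mod 19; (16|19)=+1, (2|19)=-1; (−1)^{1·2·9}·(+1)^2·(-1)^1 = -1.
v=∞: 124355 > 0 and 202895 > 0  ⇒  (a,b)_∞ = +1.
v=5: a=5^3·(≡1), b=5^1·(≡1) mod 5; (1|5)=+1, (1|5)=+1; (−1)^{3·1·2}·(+1)^1·(+1)^3 = +1.
v=31: a=31^0·(≡16), b=31^-1·(≡7) mod 31; (16|31)=+1, (7|31)=+1; (−1)^{0·-1·15}·(+1)^-1·(+1)^0 = +1.
|Ram(124355, 202895)| = 4, even; anisotropic at {2, 7, 17, 19}.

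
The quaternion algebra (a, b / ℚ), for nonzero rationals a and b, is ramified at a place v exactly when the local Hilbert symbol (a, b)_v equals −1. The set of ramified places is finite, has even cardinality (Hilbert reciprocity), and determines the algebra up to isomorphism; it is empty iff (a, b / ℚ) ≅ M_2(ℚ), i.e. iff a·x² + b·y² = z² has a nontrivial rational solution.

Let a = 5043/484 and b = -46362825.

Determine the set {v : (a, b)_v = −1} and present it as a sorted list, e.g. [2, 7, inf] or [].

Mod squares: a ≡ 3, b ≡ -713. Check v ∈ {∞, 2, 3, 5, 11, 17, 23, 31, 41}.
v=∞: 3 > 0 and -713 < 0  ⇒  (a,b)_∞ = +1.
v=41: a=41^2·(≡15), b=41^0·(≡16) mod 41; (15|41)=-1, (16|41)=+1; (−1)^{2·0·20}·(-1)^0·(+1)^2 = +1.
v=3: a=3^1·(≡1), b=3^2·(≡1) mod 3; (1|3)=+1, (1|3)=+1; (−1)^{1·2·1}·(+1)^2·(+1)^1 = +1.
v=11: a=11^-2·(≡4), b=11^0·(≡8) mod 11; (4|11)=+1, (8|11)=-1; (−1)^{-2·0·5}·(+1)^0·(-1)^-2 = +1.
v=2: v_2(a)=-2, v_2(b)=0; units ≡ 3, 7 (mod 8); ε·ε+αω+βω = 1·1+-2·0+0·1 ≡ 1  ⇒  (a,b)_2 = -1.
v=23: a=23^0·(≡6), b=23^1·(≡14) mod 23; (6|23)=+1, (14|23)=-1; (−1)^{0·1·11}·(+1)^1·(-1)^0 = +1.
v=31: a=31^0·(≡6), b=31^1·(≡20) mod 31; (6|31)=-1, (20|31)=+1; (−1)^{0·1·15}·(-1)^1·(+1)^0 = -1.
v=17: a=17^0·(≡12), b=17^2·(≡4) mod 17; (12|17)=-1, (4|17)=+1; (−1)^{0·2·8}·(-1)^2·(+1)^0 = +1.
v=5: a=5^0·(≡2), b=5^2·(≡2) mod 5; (2|5)=-1, (2|5)=-1; (−1)^{0·2·2}·(-1)^2·(-1)^0 = +1.
|Ram(3, -713)| = 2, even; anisotropic at {2, 31}.

[2, 31]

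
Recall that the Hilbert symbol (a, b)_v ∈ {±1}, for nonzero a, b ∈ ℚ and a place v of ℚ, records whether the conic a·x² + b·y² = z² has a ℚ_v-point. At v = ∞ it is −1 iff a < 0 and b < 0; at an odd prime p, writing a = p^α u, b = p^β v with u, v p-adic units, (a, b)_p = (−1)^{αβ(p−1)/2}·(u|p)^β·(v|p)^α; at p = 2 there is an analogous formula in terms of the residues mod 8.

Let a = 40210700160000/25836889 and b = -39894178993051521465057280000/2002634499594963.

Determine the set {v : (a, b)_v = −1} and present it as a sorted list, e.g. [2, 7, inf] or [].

[2, 37]

(a, b) ≡ (65379, -3441) mod (ℚ^×)²; places V = {2, 3, 5, 11, 13, 17, 19, 23, 31, 37, ∞}.
(a,b)_19: α=1, u≡10; β=2, v≡7 (mod 19); (10|19)=-1, (7|19)=+1; sign (−1)^0·-1^2·+1^1 = +1.
(a,b)_31: α=3, u≡5; β=7, v≡24 (mod 31); (5|31)=+1, (24|31)=-1; sign (−1)^1·+1^7·-1^3 = +1.
(a,b)_17: α=-2, u≡5; β=-4, v≡10 (mod 17); (5|17)=-1, (10|17)=-1; sign (−1)^0·-1^-4·-1^-2 = +1.
(a,b)_3: α=1, u≡1; β=-1, v≡2 (mod 3); (1|3)=+1, (2|3)=-1; sign (−1)^1·+1^-1·-1^1 = +1.
(a,b)_23: α=-2, u≡16; β=-4, v≡12 (mod 23); (16|23)=+1, (12|23)=+1; sign (−1)^0·+1^-4·+1^-2 = +1.
(a,b)_5: α=4, u≡4; β=4, v≡4 (mod 5); (4|5)=+1, (4|5)=+1; sign (−1)^0·+1^4·+1^4 = +1.
(a,b)_11: α=0, u≡7; β=2, v≡7 (mod 11); (7|11)=-1, (7|11)=-1; sign (−1)^0·-1^2·-1^0 = +1.
(a,b)_37: α=1, u≡9; β=3, v≡29 (mod 37); (9|37)=+1, (29|37)=-1; sign (−1)^0·+1^3·-1^1 = -1.
(a,b)_13: α=-2, u≡6; β=-4, v≡10 (mod 13); (6|13)=-1, (10|13)=+1; sign (−1)^0·-1^-4·+1^-2 = +1.
(a,b)_∞: sgn(65379)=+, sgn(-3441)=−, so +1.
(a,b)_2: α=10, β=20; u≡3, v≡7 (mod 8); ε(u)ε(v)=1·1, αω(v)=10·0, βω(u)=20·1; sum ≡ 1  ⇒  -1.
Ram(65379, -3441) = {2, 37}; no ℚ_2-point on the conic.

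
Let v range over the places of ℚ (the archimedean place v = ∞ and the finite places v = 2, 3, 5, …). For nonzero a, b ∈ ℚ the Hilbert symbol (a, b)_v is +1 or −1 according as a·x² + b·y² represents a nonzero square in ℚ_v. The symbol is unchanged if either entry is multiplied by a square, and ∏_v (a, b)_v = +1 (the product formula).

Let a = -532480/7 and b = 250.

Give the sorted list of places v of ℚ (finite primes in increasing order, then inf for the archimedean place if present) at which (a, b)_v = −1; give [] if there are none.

Mod squares: a ≡ -910, b ≡ 10. Check v ∈ {∞, 2, 5, 7, 13}.
v=13: a=13^1·(≡6), b=13^0·(≡3) mod 13; (6|13)=-1, (3|13)=+1; (−1)^{1·0·6}·(-1)^0·(+1)^1 = +1.
v=2: v_2(a)=13, v_2(b)=1; units ≡ 1, 5 (mod 8); ε·ε+αω+βω = 0·0+13·1+1·0 ≡ 1  ⇒  (a,b)_2 = -1.
v=7: a=7^-1·(≡3), b=7^0·(≡5) mod 7; (3|7)=-1, (5|7)=-1; (−1)^{-1·0·3}·(-1)^0·(-1)^-1 = -1.
v=∞: -910 < 0 and 10 > 0  ⇒  (a,b)_∞ = +1.
v=5: a=5^1·(≡2), b=5^3·(≡2) mod 5; (2|5)=-1, (2|5)=-1; (−1)^{1·3·2}·(-1)^3·(-1)^1 = +1.
(-910, 10 / ℚ) ramifies at {2, 7}: a division algebra.

[2, 7]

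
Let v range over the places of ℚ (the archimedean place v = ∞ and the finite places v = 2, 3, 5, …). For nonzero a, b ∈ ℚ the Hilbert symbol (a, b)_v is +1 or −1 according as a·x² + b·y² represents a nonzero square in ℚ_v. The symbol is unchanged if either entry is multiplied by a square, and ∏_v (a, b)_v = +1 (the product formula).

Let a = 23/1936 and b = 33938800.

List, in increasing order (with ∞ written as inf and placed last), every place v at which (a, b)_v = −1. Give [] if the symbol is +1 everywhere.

(a, b) ≡ (23, 84847) mod (ℚ^×)²; places V = {2, 5, 7, 11, 17, 23, 31, ∞}.
(a,b)_11: α=-2, u≡9; β=0, v≡5 (mod 11); (9|11)=+1, (5|11)=+1; sign (−1)^0·+1^0·+1^-2 = +1.
(a,b)_5: α=0, u≡3; β=2, v≡2 (mod 5); (3|5)=-1, (2|5)=-1; sign (−1)^0·-1^2·-1^0 = +1.
(a,b)_∞: sgn(23)=+, sgn(84847)=+, so +1.
(a,b)_2: α=-4, β=4; u≡7, v≡7 (mod 8); ε(u)ε(v)=1·1, αω(v)=-4·0, βω(u)=4·0; sum ≡ 1  ⇒  -1.
(a,b)_17: α=0, u≡14; β=1, v≡5 (mod 17); (14|17)=-1, (5|17)=-1; sign (−1)^0·-1^1·-1^0 = -1.
(a,b)_23: α=1, u≡6; β=1, v≡12 (mod 23); (6|23)=+1, (12|23)=+1; sign (−1)^1·+1^1·+1^1 = -1.
(a,b)_7: α=0, u≡4; β=1, v≡4 (mod 7); (4|7)=+1, (4|7)=+1; sign (−1)^0·+1^1·+1^0 = +1.
(a,b)_31: α=0, u≡26; β=1, v≡4 (mod 31); (26|31)=-1, (4|31)=+1; sign (−1)^0·-1^1·+1^0 = -1.
Ram(23, 84847) = {2, 17, 23, 31}; no ℚ_2-point on the conic.

[2, 17, 23, 31]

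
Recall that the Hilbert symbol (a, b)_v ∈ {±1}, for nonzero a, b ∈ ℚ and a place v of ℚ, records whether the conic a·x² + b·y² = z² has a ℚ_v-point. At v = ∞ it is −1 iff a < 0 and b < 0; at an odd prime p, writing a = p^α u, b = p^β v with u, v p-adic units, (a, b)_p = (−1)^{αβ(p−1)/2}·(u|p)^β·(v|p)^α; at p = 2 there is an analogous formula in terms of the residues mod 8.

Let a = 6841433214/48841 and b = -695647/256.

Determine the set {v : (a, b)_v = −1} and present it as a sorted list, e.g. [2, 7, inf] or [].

(a, b) ≡ (29326, -1927) mod (ℚ^×)²; places V = {2, 3, 7, 11, 13, 17, 19, 23, 31, 41, 43, 47, ∞}.
(a,b)_17: α=-2, u≡2; β=0, v≡10 (mod 17); (2|17)=+1, (10|17)=-1; sign (−1)^0·+1^0·-1^-2 = +1.
(a,b)_19: α=0, u≡4; β=2, v≡16 (mod 19); (4|19)=+1, (16|19)=+1; sign (−1)^0·+1^2·+1^0 = +1.
(a,b)_13: α=-2, u≡6; β=0, v≡1 (mod 13); (6|13)=-1, (1|13)=+1; sign (−1)^0·-1^0·+1^-2 = +1.
(a,b)_11: α=1, u≡4; β=0, v≡5 (mod 11); (4|11)=+1, (5|11)=+1; sign (−1)^0·+1^0·+1^1 = +1.
(a,b)_∞: sgn(29326)=+, sgn(-1927)=−, so +1.
(a,b)_23: α=2, u≡8; β=0, v≡19 (mod 23); (8|23)=+1, (19|23)=-1; sign (−1)^0·+1^0·-1^2 = +1.
(a,b)_7: α=2, u≡5; β=0, v≡5 (mod 7); (5|7)=-1, (5|7)=-1; sign (−1)^0·-1^0·-1^2 = +1.
(a,b)_2: α=1, β=-8; u≡7, v≡1 (mod 8); ε(u)ε(v)=1·0, αω(v)=1·0, βω(u)=-8·0; sum ≡ 0  ⇒  +1.
(a,b)_43: α=1, u≡12; β=0, v≡18 (mod 43); (12|43)=-1, (18|43)=-1; sign (−1)^0·-1^0·-1^1 = -1.
(a,b)_3: α=2, u≡1; β=0, v≡2 (mod 3); (1|3)=+1, (2|3)=-1; sign (−1)^0·+1^0·-1^2 = +1.
(a,b)_31: α=1, u≡14; β=0, v≡3 (mod 31); (14|31)=+1, (3|31)=-1; sign (−1)^0·+1^0·-1^1 = -1.
(a,b)_47: α=0, u≡40; β=1, v≡36 (mod 47); (40|47)=-1, (36|47)=+1; sign (−1)^0·-1^1·+1^0 = -1.
(a,b)_41: α=0, u≡3; β=1, v≡13 (mod 41); (3|41)=-1, (13|41)=-1; sign (−1)^0·-1^1·-1^0 = -1.
|Ram(29326, -1927)| = 4, even; anisotropic at {31, 41, 43, 47}.

[31, 41, 43, 47]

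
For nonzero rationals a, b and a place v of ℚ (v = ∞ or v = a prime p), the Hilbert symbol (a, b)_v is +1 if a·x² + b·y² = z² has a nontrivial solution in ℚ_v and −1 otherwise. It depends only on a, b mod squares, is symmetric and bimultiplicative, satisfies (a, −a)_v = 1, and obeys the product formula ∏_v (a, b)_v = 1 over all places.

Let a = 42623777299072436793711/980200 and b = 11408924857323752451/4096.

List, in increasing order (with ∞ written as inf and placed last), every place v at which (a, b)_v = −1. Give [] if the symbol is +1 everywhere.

(a, b) ≡ (2327692598, 7228859) mod (ℚ^×)²; places V = {2, 3, 5, 7, 11, 13, 17, 23, 29, 31, 43, ∞}.
(a,b)_∞: sgn(2327692598)=+, sgn(7228859)=+, so +1.
(a,b)_11: α=1, u≡7; β=1, v≡8 (mod 11); (7|11)=-1, (8|11)=-1; sign (−1)^1·-1^1·-1^1 = -1.
(a,b)_31: α=1, u≡23; β=1, v≡19 (mod 31); (23|31)=-1, (19|31)=+1; sign (−1)^1·-1^1·+1^1 = +1.
(a,b)_7: α=7, u≡2; β=2, v≡2 (mod 7); (2|7)=+1, (2|7)=+1; sign (−1)^0·+1^2·+1^7 = +1.
(a,b)_2: α=-3, β=-12; u≡3, v≡3 (mod 8); ε(u)ε(v)=1·1, αω(v)=-3·1, βω(u)=-12·1; sum ≡ 0  ⇒  +1.
(a,b)_43: α=1, u≡7; β=1, v≡20 (mod 43); (7|43)=-1, (20|43)=-1; sign (−1)^1·-1^1·-1^1 = -1.
(a,b)_13: α=-2, u≡4; β=0, v≡4 (mod 13); (4|13)=+1, (4|13)=+1; sign (−1)^0·+1^0·+1^-2 = +1.
(a,b)_3: α=10, u≡2; β=6, v≡2 (mod 3); (2|3)=-1, (2|3)=-1; sign (−1)^0·-1^6·-1^10 = +1.
(a,b)_17: α=3, u≡12; β=5, v≡3 (mod 17); (12|17)=-1, (3|17)=-1; sign (−1)^0·-1^5·-1^3 = +1.
(a,b)_29: α=-1, u≡21; β=1, v≡4 (mod 29); (21|29)=-1, (4|29)=+1; sign (−1)^0·-1^1·+1^-1 = -1.
(a,b)_23: α=3, u≡3; β=2, v≡17 (mod 23); (3|23)=+1, (17|23)=-1; sign (−1)^0·+1^2·-1^3 = -1.
(a,b)_5: α=-2, u≡2; β=0, v≡1 (mod 5); (2|5)=-1, (1|5)=+1; sign (−1)^0·-1^0·+1^-2 = +1.
Ram(2327692598, 7228859) = {11, 23, 29, 43}; no ℚ_11-point on the conic.

[11, 23, 29, 43]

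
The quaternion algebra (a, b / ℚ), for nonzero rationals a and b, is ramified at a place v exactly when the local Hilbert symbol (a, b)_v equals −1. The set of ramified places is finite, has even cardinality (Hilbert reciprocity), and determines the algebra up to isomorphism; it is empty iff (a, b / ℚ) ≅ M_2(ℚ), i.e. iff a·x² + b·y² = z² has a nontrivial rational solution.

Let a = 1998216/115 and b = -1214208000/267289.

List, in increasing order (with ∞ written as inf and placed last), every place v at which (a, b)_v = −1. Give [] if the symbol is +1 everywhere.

[5, 11, 23, 31]

Mod squares: a ≡ 7590, b ≡ -5270. Check v ∈ {∞, 2, 3, 5, 11, 17, 23, 29, 31, 47}.
v=5: a=5^-1·(≡2), b=5^3·(≡4) mod 5; (2|5)=-1, (4|5)=+1; (−1)^{-1·3·2}·(-1)^3·(+1)^-1 = -1.
v=11: a=11^1·(≡7), b=11^-2·(≡8) mod 11; (7|11)=-1, (8|11)=-1; (−1)^{1·-2·5}·(-1)^-2·(-1)^1 = -1.
v=3: a=3^3·(≡1), b=3^2·(≡1) mod 3; (1|3)=+1, (1|3)=+1; (−1)^{3·2·1}·(+1)^2·(+1)^3 = +1.
v=47: a=47^0·(≡5), b=47^-2·(≡30) mod 47; (5|47)=-1, (30|47)=-1; (−1)^{0·-2·23}·(-1)^-2·(-1)^0 = +1.
v=∞: 7590 > 0 and -5270 < 0  ⇒  (a,b)_∞ = +1.
v=2: v_2(a)=3, v_2(b)=11; units ≡ 3, 5 (mod 8); ε·ε+αω+βω = 1·0+3·1+11·1 ≡ 0  ⇒  (a,b)_2 = +1.
v=29: a=29^2·(≡2), b=29^0·(≡10) mod 29; (2|29)=-1, (10|29)=-1; (−1)^{2·0·14}·(-1)^0·(-1)^2 = +1.
v=23: a=23^-1·(≡9), b=23^0·(≡7) mod 23; (9|23)=+1, (7|23)=-1; (−1)^{-1·0·11}·(+1)^0·(-1)^-1 = -1.
v=31: a=31^0·(≡29), b=31^1·(≡5) mod 31; (29|31)=-1, (5|31)=+1; (−1)^{0·1·15}·(-1)^1·(+1)^0 = -1.
v=17: a=17^0·(≡8), b=17^1·(≡15) mod 17; (8|17)=+1, (15|17)=+1; (−1)^{0·1·8}·(+1)^1·(+1)^0 = +1.
(7590, -5270 / ℚ) ramifies at {5, 11, 23, 31}: a division algebra.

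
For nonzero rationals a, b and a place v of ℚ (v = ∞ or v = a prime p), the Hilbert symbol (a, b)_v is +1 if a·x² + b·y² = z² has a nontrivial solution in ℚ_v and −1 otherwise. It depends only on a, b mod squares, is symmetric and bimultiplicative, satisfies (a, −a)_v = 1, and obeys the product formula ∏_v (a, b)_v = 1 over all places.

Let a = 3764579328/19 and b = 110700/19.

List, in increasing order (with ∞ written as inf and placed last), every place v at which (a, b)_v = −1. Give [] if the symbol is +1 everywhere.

(a, b) ≡ (57, 2337) mod (ℚ^×)²; places V = {2, 3, 5, 19, 41, ∞}.
(a,b)_41: α=2, u≡23; β=1, v≡4 (mod 41); (23|41)=+1, (4|41)=+1; sign (−1)^0·+1^1·+1^2 = +1.
(a,b)_3: α=7, u≡1; β=3, v≡2 (mod 3); (1|3)=+1, (2|3)=-1; sign (−1)^1·+1^3·-1^7 = +1.
(a,b)_19: α=-1, u≡2; β=-1, v≡6 (mod 19); (2|19)=-1, (6|19)=+1; sign (−1)^1·-1^-1·+1^-1 = +1.
(a,b)_5: α=0, u≡2; β=2, v≡2 (mod 5); (2|5)=-1, (2|5)=-1; sign (−1)^0·-1^2·-1^0 = +1.
(a,b)_2: α=10, β=2; u≡1, v≡1 (mod 8); ε(u)ε(v)=0·0, αω(v)=10·0, βω(u)=2·0; sum ≡ 0  ⇒  +1.
(a,b)_∞: sgn(57)=+, sgn(2337)=+, so +1.
Every local symbol is +1, so the conic 57·x² + 2337·y² = z² has ℚ_v-points for all v and hence a ℚ-point; (a, b / ℚ) ≅ M_2(ℚ).

[]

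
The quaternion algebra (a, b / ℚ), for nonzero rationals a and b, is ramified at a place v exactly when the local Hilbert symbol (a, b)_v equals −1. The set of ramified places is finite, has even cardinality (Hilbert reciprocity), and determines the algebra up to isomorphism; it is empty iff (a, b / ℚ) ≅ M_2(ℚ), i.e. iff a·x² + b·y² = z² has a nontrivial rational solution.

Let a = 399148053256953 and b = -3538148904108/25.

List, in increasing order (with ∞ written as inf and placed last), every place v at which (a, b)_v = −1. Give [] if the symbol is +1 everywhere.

(a, b) ≡ (17017, -3) mod (ℚ^×)²; places V = {2, 3, 5, 7, 11, 13, 17, ∞}.
(a,b)_3: α=4, u≡1; β=7, v≡2 (mod 3); (1|3)=+1, (2|3)=-1; sign (−1)^0·+1^7·-1^4 = +1.
(a,b)_13: α=3, u≡3; β=4, v≡9 (mod 13); (3|13)=+1, (9|13)=+1; sign (−1)^0·+1^4·+1^3 = +1.
(a,b)_5: α=0, u≡3; β=-2, v≡2 (mod 5); (3|5)=-1, (2|5)=-1; sign (−1)^0·-1^-2·-1^0 = +1.
(a,b)_17: α=3, u≡15; β=2, v≡11 (mod 17); (15|17)=+1, (11|17)=-1; sign (−1)^0·+1^2·-1^3 = -1.
(a,b)_11: α=3, u≡8; β=0, v≡2 (mod 11); (8|11)=-1, (2|11)=-1; sign (−1)^0·-1^0·-1^3 = -1.
(a,b)_7: α=3, u≡4; β=2, v≡1 (mod 7); (4|7)=+1, (1|7)=+1; sign (−1)^0·+1^2·+1^3 = +1.
(a,b)_∞: sgn(17017)=+, sgn(-3)=−, so +1.
(a,b)_2: α=0, β=2; u≡1, v≡5 (mod 8); ε(u)ε(v)=0·0, αω(v)=0·1, βω(u)=2·0; sum ≡ 0  ⇒  +1.
Ram(17017, -3) = {11, 17}; no ℚ_11-point on the conic.

[11, 17]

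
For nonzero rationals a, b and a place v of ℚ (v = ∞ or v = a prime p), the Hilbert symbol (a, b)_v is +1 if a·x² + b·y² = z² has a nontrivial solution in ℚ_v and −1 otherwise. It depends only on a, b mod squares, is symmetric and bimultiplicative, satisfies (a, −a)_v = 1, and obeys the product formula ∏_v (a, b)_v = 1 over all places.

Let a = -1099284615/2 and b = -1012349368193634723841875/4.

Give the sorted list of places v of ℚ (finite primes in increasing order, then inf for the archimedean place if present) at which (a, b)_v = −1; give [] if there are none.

(a, b) ≡ (-3015870, -301587) mod (ℚ^×)²; places V = {2, 3, 5, 11, 13, 19, 37, ∞}.
(a,b)_3: α=7, u≡1; β=13, v≡1 (mod 3); (1|3)=+1, (1|3)=+1; sign (−1)^1·+1^13·+1^7 = -1.
(a,b)_37: α=1, u≡25; β=3, v≡3 (mod 37); (25|37)=+1, (3|37)=+1; sign (−1)^0·+1^3·+1^1 = +1.
(a,b)_13: α=1, u≡2; β=3, v≡6 (mod 13); (2|13)=-1, (6|13)=-1; sign (−1)^0·-1^3·-1^1 = +1.
(a,b)_5: α=1, u≡1; β=4, v≡2 (mod 5); (1|5)=+1, (2|5)=-1; sign (−1)^0·+1^4·-1^1 = -1.
(a,b)_∞: sgn(-3015870)=−, sgn(-301587)=−, so -1.
(a,b)_19: α=1, u≡12; β=3, v≡11 (mod 19); (12|19)=-1, (11|19)=+1; sign (−1)^1·-1^3·+1^1 = +1.
(a,b)_11: α=1, u≡1; β=3, v≡2 (mod 11); (1|11)=+1, (2|11)=-1; sign (−1)^1·+1^3·-1^1 = +1.
(a,b)_2: α=-1, β=-2; u≡1, v≡5 (mod 8); ε(u)ε(v)=0·0, αω(v)=-1·1, βω(u)=-2·0; sum ≡ 1  ⇒  -1.
Ram(-3015870, -301587) = {2, 3, 5, ∞}; no ℚ_2-point on the conic.

[2, 3, 5, inf]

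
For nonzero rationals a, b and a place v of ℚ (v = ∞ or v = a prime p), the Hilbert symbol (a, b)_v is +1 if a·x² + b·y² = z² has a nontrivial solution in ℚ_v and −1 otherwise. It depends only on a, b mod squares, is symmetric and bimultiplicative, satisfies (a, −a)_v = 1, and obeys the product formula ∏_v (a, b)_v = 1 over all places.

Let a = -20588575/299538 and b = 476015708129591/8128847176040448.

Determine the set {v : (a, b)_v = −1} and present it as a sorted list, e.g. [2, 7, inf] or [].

[7, 17]

Mod squares: a ≡ -14, b ≡ 238. Check v ∈ {∞, 2, 3, 5, 7, 11, 13, 17, 43}.
v=3: a=3^-4·(≡1), b=3^-8·(≡1) mod 3; (1|3)=+1, (1|3)=+1; (−1)^{-4·-8·1}·(+1)^-8·(+1)^-4 = +1.
v=11: a=11^0·(≡6), b=11^-2·(≡7) mod 11; (6|11)=-1, (7|11)=-1; (−1)^{0·-2·5}·(-1)^-2·(-1)^0 = +1.
v=13: a=13^0·(≡9), b=13^-2·(≡1) mod 13; (9|13)=+1, (1|13)=+1; (−1)^{0·-2·6}·(+1)^-2·(+1)^0 = +1.
v=7: a=7^7·(≡3), b=7^13·(≡5) mod 7; (3|7)=-1, (5|7)=-1; (−1)^{7·13·3}·(-1)^13·(-1)^7 = -1.
v=17: a=17^0·(≡14), b=17^3·(≡7) mod 17; (14|17)=-1, (7|17)=-1; (−1)^{0·3·8}·(-1)^3·(-1)^0 = -1.
v=43: a=43^-2·(≡39), b=43^-2·(≡13) mod 43; (39|43)=-1, (13|43)=+1; (−1)^{-2·-2·21}·(-1)^-2·(+1)^-2 = +1.
v=∞: -14 < 0 and 238 > 0  ⇒  (a,b)_∞ = +1.
v=2: v_2(a)=-1, v_2(b)=-15; units ≡ 1, 7 (mod 8); ε·ε+αω+βω = 0·1+-1·0+-15·0 ≡ 0  ⇒  (a,b)_2 = +1.
v=5: a=5^2·(≡4), b=5^0·(≡2) mod 5; (4|5)=+1, (2|5)=-1; (−1)^{2·0·2}·(+1)^0·(-1)^2 = +1.
|Ram(-14, 238)| = 2, even; anisotropic at {7, 17}.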